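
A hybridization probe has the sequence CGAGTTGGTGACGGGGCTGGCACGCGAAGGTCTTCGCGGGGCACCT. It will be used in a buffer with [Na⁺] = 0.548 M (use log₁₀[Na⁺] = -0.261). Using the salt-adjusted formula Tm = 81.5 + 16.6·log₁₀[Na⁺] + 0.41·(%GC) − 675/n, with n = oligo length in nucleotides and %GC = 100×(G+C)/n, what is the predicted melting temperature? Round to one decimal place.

91.0°C

Length n = 46. Base counts: C=12, A=6, T=8, G=20
G+C = 32, so %GC = 32/46 × 100 = 69.565%
Salt term: 16.6 × (-0.261) = -4.333
GC term: 0.41 × 69.565 = 28.522; length term: −675/46 = −14.674
Tm = 81.5 + (-4.333) + 28.522 − 14.674 = 91.015 → 91.0°C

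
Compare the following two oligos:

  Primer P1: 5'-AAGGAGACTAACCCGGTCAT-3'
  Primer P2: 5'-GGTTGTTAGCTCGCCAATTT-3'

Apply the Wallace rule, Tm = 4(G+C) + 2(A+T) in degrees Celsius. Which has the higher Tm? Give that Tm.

Primer P1, 60°C

Primer P1: A+T=10, G+C=10 → Tm = 2(10)+4(10) = 60°C
Primer P2: A+T=11, G+C=9 → Tm = 2(11)+4(9) = 58°C
60°C vs 58°C → primer P1 is higher.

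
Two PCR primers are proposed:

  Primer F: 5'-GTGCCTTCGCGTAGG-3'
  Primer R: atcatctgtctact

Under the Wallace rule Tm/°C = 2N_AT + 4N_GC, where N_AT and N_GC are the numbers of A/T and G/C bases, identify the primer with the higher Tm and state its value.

Primer F, 50°C

Primer F: A+T=5, G+C=10 → Tm = 2(5)+4(10) = 50°C
Primer R: A+T=9, G+C=5 → Tm = 2(9)+4(5) = 38°C
50°C vs 38°C → primer F is higher.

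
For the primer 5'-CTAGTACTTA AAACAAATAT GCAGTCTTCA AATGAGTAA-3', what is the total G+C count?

11

Counting bases: A=17, T=11, G=5, C=6
Total G or C: 5 + 6 = 11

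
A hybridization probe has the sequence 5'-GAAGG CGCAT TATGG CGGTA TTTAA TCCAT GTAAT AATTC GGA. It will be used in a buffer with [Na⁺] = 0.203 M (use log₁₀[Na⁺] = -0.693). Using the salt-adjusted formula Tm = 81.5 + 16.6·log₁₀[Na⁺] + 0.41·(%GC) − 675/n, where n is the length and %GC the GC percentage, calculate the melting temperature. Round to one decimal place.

70.5°C

Length n = 43. Counting bases: C=6, A=13, G=11, T=13
G+C = 17, so %GC = 17/43 × 100 = 39.535%
Salt term: 16.6 × (-0.693) = -11.504
GC term: 0.41 × 39.535 = 16.209; length term: −675/43 = −15.698
Tm = 81.5 + (-11.504) + 16.209 − 15.698 = 70.507 → 70.5°C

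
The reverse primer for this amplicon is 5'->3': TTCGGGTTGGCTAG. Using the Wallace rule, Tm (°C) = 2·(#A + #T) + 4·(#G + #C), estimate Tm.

44°C

Counting bases: A=1, C=2, G=6, T=5
So N_AT = 6 and N_GC = 8.
Tm = 4·8 + 2·6 = 32 + 12 = 44°C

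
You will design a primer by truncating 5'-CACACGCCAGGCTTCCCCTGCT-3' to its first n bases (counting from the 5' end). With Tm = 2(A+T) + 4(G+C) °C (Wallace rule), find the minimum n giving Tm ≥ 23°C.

First 6 bases: CACACG → Tm = 20°C (< 23°C)
First 7 bases: CACACGC → Tm = 24°C (≥ 23°C)
Since every base adds ≥2°C, Tm only increases with n, so the threshold is first crossed at n = 7.

n = 7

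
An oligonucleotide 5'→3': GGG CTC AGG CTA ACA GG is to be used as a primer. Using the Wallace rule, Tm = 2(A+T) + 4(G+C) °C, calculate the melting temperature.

Scanning the sequence gives G=7, A=4, C=4, T=2.
AT pairs contribute 6, GC pairs contribute 11.
Tm = 2×6 + 4×11 = 56°C

56°C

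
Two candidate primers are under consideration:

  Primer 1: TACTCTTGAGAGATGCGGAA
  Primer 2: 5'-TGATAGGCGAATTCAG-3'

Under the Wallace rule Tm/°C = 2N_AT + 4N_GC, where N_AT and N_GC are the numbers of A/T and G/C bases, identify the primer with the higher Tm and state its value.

Primer 1, 58°C

Primer 1: A+T=11, G+C=9 → Tm = 2(11)+4(9) = 58°C
Primer 2: A+T=9, G+C=7 → Tm = 2(9)+4(7) = 46°C
58°C vs 46°C → primer 1 is higher.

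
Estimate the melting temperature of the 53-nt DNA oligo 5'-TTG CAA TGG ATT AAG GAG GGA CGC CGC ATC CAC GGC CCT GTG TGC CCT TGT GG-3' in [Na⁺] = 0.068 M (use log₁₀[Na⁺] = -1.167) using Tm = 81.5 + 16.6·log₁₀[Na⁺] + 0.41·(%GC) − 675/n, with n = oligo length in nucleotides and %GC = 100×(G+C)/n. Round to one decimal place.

Length n = 53. Base counts: G=18, C=14, T=12, A=9
G+C = 32, so %GC = 32/53 × 100 = 60.377%
Salt term: 16.6 × (-1.167) = -19.372
GC term: 0.41 × 60.377 = 24.755; length term: −675/53 = −12.736
Tm = 81.5 + (-19.372) + 24.755 − 12.736 = 74.147 → 74.1°C

74.1°C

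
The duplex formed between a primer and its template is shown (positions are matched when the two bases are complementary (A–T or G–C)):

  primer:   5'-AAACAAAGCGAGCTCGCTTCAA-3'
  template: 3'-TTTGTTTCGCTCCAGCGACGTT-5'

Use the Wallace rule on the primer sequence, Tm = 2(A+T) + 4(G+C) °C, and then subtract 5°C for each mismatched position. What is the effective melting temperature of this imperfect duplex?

Primer base counts: A=9, T=3, G=4, C=6 → A+T=12, G+C=10
Perfect-match Tm = 2(12) + 4(10) = 24 + 40 = 64°C
Mismatches (positions where the bases are not complementary): 2 (at positions 13, 19)
Effective Tm = 64 − 2×5 = 64 − 10 = 54°C

54°C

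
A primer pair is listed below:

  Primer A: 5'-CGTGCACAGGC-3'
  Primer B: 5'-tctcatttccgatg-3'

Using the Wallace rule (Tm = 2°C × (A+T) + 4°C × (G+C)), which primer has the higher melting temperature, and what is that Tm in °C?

Primer A: A+T=3, G+C=8 → Tm = 2(3)+4(8) = 38°C
Primer B: A+T=8, G+C=6 → Tm = 2(8)+4(6) = 40°C
38°C vs 40°C → primer B is higher.

Primer B, 40°C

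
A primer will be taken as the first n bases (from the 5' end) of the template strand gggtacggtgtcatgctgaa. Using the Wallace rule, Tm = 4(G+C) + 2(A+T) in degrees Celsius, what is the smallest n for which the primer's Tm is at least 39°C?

n = 12

First 11 bases: GGGTACGGTGT → Tm = 36°C (< 39°C)
First 12 bases: GGGTACGGTGTC → Tm = 40°C (≥ 39°C)
Since every base adds ≥2°C, Tm only increases with n, so the threshold is first crossed at n = 12.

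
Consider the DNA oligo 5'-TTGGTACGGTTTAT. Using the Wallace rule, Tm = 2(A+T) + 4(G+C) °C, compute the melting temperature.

Base counts: T=7, A=2, C=1, G=4
So N_AT = 9 and N_GC = 5.
Tm = 2×9 + 4×5 = 38°C

38°C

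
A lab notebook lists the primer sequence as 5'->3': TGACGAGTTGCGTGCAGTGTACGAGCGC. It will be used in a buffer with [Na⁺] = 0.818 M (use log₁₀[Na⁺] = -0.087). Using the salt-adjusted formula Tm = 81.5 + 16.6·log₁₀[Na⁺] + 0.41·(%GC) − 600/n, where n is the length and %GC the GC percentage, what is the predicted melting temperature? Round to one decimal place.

83.5°C

Length n = 28. C=6, T=6, G=11, A=5
G+C = 17, so %GC = 17/28 × 100 = 60.714%
Salt term: 16.6 × (-0.087) = -1.444
GC term: 0.41 × 60.714 = 24.893; length term: −600/28 = −21.429
Tm = 81.5 + (-1.444) + 24.893 − 21.429 = 83.52 → 83.5°C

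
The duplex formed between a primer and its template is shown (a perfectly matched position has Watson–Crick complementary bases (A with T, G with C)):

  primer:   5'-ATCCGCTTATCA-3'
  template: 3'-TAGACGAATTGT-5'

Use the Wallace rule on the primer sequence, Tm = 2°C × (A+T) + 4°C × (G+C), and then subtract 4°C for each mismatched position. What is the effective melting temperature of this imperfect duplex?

Primer base counts: A=3, T=4, G=1, C=4 → A+T=7, G+C=5
Perfect-match Tm = 2(7) + 4(5) = 14 + 20 = 34°C
Mismatches (positions where the bases are not complementary): 2 (at positions 4, 10)
Effective Tm = 34 − 2×4 = 34 − 8 = 26°C

26°C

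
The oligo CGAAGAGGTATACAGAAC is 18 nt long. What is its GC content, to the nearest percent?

Base counts: C=3, A=8, G=5, T=2
G+C = 5 + 3 = 8 out of 18 bases
%GC = 8/18 × 100 = 44.44% ≈ 44%

44%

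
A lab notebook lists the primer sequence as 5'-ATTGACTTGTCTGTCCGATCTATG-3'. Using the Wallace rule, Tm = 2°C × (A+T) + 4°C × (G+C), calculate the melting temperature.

Base counts: A=4, T=10, C=5, G=5
So N_AT = 14 and N_GC = 10.
Tm = 4·10 + 2·14 = 40 + 28 = 68°C

68°C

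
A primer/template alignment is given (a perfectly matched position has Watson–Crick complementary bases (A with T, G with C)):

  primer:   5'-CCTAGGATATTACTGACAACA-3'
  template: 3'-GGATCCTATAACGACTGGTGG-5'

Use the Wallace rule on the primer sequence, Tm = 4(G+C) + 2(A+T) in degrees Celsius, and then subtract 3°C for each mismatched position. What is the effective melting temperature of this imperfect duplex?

Primer base counts: A=8, T=5, G=3, C=5 → A+T=13, G+C=8
Perfect-match Tm = 2(13) + 4(8) = 26 + 32 = 58°C
Mismatches (positions where the bases are not complementary): 3 (at positions 12, 18, 21)
Effective Tm = 58 − 3×3 = 58 − 9 = 49°C

49°C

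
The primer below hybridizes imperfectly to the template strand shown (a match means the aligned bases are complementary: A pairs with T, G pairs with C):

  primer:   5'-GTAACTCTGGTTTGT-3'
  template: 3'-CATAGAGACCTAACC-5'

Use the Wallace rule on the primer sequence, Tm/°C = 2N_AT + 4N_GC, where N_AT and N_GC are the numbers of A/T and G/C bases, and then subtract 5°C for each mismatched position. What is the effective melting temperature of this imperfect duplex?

27°C

Primer base counts: A=2, T=7, G=4, C=2 → A+T=9, G+C=6
Perfect-match Tm = 2(9) + 4(6) = 18 + 24 = 42°C
Mismatches (positions where the bases are not complementary): 3 (at positions 4, 11, 15)
Effective Tm = 42 − 3×5 = 42 − 15 = 27°C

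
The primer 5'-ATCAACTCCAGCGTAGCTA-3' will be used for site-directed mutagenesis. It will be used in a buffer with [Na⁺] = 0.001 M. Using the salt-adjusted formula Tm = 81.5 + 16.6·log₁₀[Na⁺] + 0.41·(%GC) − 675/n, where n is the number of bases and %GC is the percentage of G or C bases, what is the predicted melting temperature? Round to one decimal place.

15.6°C

Length n = 19. Counting bases: T=4, G=3, A=6, C=6
G+C = 9, so %GC = 9/19 × 100 = 47.368%
Salt term: 16.6 × (-3) = -49.8
GC term: 0.41 × 47.368 = 19.421; length term: −675/19 = −35.526
Tm = 81.5 + (-49.8) + 19.421 − 35.526 = 15.595 → 15.6°C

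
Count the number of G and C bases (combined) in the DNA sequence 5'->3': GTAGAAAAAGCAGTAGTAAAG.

7

Scanning the sequence gives T=3, C=1, A=11, G=6.
G+C = 6 + 1 = 7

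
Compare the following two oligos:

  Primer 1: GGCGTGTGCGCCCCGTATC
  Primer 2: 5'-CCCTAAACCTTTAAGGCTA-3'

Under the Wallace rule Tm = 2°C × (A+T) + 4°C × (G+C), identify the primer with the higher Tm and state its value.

Primer 1, 66°C

Primer 1: A+T=5, G+C=14 → Tm = 2(5)+4(14) = 66°C
Primer 2: A+T=11, G+C=8 → Tm = 2(11)+4(8) = 54°C
66°C vs 54°C → primer 1 is higher.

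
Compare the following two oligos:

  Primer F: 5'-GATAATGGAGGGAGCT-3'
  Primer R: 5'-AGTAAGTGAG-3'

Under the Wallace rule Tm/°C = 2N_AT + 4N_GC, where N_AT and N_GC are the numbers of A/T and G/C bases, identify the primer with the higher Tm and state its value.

Primer F: A+T=8, G+C=8 → Tm = 2(8)+4(8) = 48°C
Primer R: A+T=6, G+C=4 → Tm = 2(6)+4(4) = 28°C
48°C vs 28°C → primer F is higher.

Primer F, 48°C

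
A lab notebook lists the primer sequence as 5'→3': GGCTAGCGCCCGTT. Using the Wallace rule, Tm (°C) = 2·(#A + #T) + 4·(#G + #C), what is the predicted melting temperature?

Base counts: A=1, T=3, G=5, C=5
So N_AT = 4 and N_GC = 10.
Tm = 2×4 + 4×10 = 48°C

48°C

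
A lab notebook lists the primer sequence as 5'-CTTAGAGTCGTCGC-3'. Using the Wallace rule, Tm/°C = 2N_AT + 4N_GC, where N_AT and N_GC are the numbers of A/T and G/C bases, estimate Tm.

Base counts: T=4, G=4, C=4, A=2
AT pairs contribute 6, GC pairs contribute 8.
Tm = 2×6 + 4×8 = 44°C

44°C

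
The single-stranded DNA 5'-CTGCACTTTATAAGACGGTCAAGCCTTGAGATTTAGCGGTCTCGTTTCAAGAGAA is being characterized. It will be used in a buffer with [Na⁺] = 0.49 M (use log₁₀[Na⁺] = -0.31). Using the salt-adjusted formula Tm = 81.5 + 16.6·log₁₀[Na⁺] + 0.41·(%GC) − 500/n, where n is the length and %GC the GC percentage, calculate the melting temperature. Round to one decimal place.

Length n = 55. Scanning the sequence gives T=16, G=13, A=15, C=11.
G+C = 24, so %GC = 24/55 × 100 = 43.636%
Salt term: 16.6 × (-0.31) = -5.146
GC term: 0.41 × 43.636 = 17.891; length term: −500/55 = −9.091
Tm = 81.5 + (-5.146) + 17.891 − 9.091 = 85.154 → 85.2°C

85.2°C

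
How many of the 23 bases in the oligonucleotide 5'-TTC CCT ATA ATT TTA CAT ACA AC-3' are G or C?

6

C=6, T=9, G=0, A=8
Total G or C: 0 + 6 = 6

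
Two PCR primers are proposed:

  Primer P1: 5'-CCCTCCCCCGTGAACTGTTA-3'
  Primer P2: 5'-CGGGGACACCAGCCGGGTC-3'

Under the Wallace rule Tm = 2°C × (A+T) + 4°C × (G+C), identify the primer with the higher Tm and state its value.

Primer P2, 68°C

Primer P1: A+T=8, G+C=12 → Tm = 2(8)+4(12) = 64°C
Primer P2: A+T=4, G+C=15 → Tm = 2(4)+4(15) = 68°C
64°C vs 68°C → primer P2 is higher.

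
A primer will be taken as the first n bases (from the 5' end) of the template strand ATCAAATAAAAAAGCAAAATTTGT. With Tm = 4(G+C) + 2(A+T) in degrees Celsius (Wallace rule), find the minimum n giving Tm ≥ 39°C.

First 16 bases: ATCAAATAAAAAAGCA → Tm = 38°C (< 39°C)
First 17 bases: ATCAAATAAAAAAGCAA → Tm = 40°C (≥ 39°C)
Since every base adds ≥2°C, Tm only increases with n, so the threshold is first crossed at n = 17.

n = 17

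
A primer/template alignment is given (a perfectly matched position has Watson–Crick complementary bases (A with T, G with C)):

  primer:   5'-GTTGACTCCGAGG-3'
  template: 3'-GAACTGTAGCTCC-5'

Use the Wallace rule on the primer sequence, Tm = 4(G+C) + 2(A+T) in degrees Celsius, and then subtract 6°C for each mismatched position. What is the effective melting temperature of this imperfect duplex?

Primer base counts: A=2, T=3, G=5, C=3 → A+T=5, G+C=8
Perfect-match Tm = 2(5) + 4(8) = 10 + 32 = 42°C
Mismatches (positions where the bases are not complementary): 3 (at positions 1, 7, 8)
Effective Tm = 42 − 3×6 = 42 − 18 = 24°C

24°C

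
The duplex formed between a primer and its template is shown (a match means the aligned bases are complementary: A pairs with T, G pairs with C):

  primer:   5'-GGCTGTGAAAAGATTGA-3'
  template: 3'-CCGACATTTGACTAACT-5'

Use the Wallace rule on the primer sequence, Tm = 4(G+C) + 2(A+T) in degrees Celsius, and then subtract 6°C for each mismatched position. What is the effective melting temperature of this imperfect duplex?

Primer base counts: A=6, T=4, G=6, C=1 → A+T=10, G+C=7
Perfect-match Tm = 2(10) + 4(7) = 20 + 28 = 48°C
Mismatches (positions where the bases are not complementary): 3 (at positions 7, 10, 11)
Effective Tm = 48 − 3×6 = 48 − 18 = 30°C

30°C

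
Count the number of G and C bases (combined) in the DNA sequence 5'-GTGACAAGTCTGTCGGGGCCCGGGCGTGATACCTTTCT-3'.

23

Scanning the sequence gives G=13, C=10, T=10, A=5.
G+C = 13 + 10 = 23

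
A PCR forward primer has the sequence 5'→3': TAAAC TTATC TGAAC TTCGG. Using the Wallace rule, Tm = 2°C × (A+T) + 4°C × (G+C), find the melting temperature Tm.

Scanning the sequence gives G=3, T=7, C=4, A=6.
A+T = 13, G+C = 7
Tm = 2×13 + 4×7 = 54°C

54°C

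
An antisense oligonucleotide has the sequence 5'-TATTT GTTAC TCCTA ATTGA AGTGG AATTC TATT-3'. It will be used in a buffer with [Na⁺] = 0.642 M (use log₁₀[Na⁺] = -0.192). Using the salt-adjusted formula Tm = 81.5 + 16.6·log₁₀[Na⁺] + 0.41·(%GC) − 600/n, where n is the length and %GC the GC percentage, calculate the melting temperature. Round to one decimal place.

Length n = 34. Counting bases: T=16, A=9, G=5, C=4
G+C = 9, so %GC = 9/34 × 100 = 26.471%
Salt term: 16.6 × (-0.192) = -3.187
GC term: 0.41 × 26.471 = 10.853; length term: −600/34 = −17.647
Tm = 81.5 + (-3.187) + 10.853 − 17.647 = 71.519 → 71.5°C

71.5°C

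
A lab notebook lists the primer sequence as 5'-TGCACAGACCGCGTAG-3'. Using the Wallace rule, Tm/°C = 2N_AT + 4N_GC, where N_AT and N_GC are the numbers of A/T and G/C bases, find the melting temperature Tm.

52°C

Scanning the sequence gives A=4, C=5, T=2, G=5.
A+T = 6, G+C = 10
Tm = 2×6 + 4×10 = 52°C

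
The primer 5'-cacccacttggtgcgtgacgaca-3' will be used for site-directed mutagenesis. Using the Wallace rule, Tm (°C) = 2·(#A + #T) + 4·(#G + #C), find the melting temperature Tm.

G=6, T=4, A=5, C=8
A+T = 9, G+C = 14
Tm = 2×9 + 4×14 = 74°C

74°C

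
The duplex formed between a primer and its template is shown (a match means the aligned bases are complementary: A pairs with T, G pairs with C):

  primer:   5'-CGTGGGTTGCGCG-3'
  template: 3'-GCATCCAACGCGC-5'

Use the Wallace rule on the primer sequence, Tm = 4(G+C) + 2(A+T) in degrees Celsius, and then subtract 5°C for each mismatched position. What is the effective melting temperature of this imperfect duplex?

41°C

Primer base counts: A=0, T=3, G=7, C=3 → A+T=3, G+C=10
Perfect-match Tm = 2(3) + 4(10) = 6 + 40 = 46°C
Mismatches (positions where the bases are not complementary): 1 (at position 4)
Effective Tm = 46 − 1×5 = 46 − 5 = 41°C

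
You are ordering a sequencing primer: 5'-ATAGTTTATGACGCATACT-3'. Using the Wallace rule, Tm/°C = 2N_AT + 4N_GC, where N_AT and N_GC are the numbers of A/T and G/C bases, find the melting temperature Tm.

Scanning the sequence gives G=3, T=7, A=6, C=3.
A+T = 13, G+C = 6
Tm = 2×13 + 4×6 = 50°C

50°C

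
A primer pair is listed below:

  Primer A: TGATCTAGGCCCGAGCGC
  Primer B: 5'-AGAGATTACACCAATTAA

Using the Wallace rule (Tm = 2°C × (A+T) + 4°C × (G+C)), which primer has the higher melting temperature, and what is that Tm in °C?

Primer A: A+T=6, G+C=12 → Tm = 2(6)+4(12) = 60°C
Primer B: A+T=13, G+C=5 → Tm = 2(13)+4(5) = 46°C
60°C vs 46°C → primer A is higher.

Primer A, 60°C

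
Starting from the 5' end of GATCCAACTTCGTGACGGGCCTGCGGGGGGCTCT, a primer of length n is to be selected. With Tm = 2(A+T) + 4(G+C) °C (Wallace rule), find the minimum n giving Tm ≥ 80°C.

First 24 bases: GATCCAACTTCGTGACGGGCCTGC → Tm = 78°C (< 80°C)
First 25 bases: GATCCAACTTCGTGACGGGCCTGCG → Tm = 82°C (≥ 80°C)
Each additional base adds 2°C (A/T) or 4°C (G/C), so Tm is non-decreasing in n; n = 25 is the first length to reach 80°C.

n = 25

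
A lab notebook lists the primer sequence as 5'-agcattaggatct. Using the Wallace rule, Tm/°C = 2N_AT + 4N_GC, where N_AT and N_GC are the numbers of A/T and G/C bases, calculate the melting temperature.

G=3, A=4, T=4, C=2
AT pairs contribute 8, GC pairs contribute 5.
Tm = 4·5 + 2·8 = 20 + 16 = 36°C

36°C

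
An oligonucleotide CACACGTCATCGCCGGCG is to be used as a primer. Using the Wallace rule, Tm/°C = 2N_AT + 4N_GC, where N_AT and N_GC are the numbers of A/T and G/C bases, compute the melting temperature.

62°C

Base counts: A=3, C=8, T=2, G=5
So N_AT = 5 and N_GC = 13.
Tm = 2×5 + 4×13 = 62°C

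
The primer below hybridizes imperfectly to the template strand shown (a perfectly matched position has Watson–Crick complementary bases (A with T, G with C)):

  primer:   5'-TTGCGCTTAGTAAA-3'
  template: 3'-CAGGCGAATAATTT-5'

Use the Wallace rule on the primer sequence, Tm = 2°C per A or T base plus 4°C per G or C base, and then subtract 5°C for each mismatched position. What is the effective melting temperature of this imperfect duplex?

23°C

Primer base counts: A=4, T=5, G=3, C=2 → A+T=9, G+C=5
Perfect-match Tm = 2(9) + 4(5) = 18 + 20 = 38°C
Mismatches (positions where the bases are not complementary): 3 (at positions 1, 3, 10)
Effective Tm = 38 − 3×5 = 38 − 15 = 23°C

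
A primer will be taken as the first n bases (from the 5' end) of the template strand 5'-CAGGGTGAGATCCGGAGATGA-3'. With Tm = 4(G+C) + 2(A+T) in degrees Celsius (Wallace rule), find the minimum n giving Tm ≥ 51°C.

n = 16

First 15 bases: CAGGGTGAGATCCGG → Tm = 50°C (< 51°C)
First 16 bases: CAGGGTGAGATCCGGA → Tm = 52°C (≥ 51°C)
Since every base adds ≥2°C, Tm only increases with n, so the threshold is first crossed at n = 16.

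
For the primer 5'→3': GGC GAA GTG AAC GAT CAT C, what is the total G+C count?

Counting bases: T=3, C=4, G=6, A=6
Total G or C: 6 + 4 = 10

10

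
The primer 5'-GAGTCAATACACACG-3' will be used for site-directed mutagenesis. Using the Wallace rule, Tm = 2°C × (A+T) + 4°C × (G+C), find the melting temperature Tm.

A=6, G=3, C=4, T=2
AT pairs contribute 8, GC pairs contribute 7.
Tm = 2×8 + 4×7 = 44°C

44°C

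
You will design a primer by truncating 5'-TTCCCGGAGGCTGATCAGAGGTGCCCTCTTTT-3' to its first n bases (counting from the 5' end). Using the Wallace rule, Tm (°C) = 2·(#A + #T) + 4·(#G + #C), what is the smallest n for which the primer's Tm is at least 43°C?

n = 13

First 12 bases: TTCCCGGAGGCT → Tm = 40°C (< 43°C)
First 13 bases: TTCCCGGAGGCTG → Tm = 44°C (≥ 43°C)
Each additional base adds 2°C (A/T) or 4°C (G/C), so Tm is non-decreasing in n; n = 13 is the first length to reach 43°C.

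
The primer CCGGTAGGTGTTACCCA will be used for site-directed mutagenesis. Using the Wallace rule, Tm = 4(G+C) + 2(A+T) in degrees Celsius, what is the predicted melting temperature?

54°C

T=4, A=3, G=5, C=5
AT pairs contribute 7, GC pairs contribute 10.
Tm = 2×7 + 4×10 = 54°C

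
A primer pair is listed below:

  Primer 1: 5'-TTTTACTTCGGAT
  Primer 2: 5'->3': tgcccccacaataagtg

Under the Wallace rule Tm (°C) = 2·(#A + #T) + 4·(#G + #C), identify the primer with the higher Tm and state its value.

Primer 1: A+T=9, G+C=4 → Tm = 2(9)+4(4) = 34°C
Primer 2: A+T=8, G+C=9 → Tm = 2(8)+4(9) = 52°C
34°C vs 52°C → primer 2 is higher.

Primer 2, 52°C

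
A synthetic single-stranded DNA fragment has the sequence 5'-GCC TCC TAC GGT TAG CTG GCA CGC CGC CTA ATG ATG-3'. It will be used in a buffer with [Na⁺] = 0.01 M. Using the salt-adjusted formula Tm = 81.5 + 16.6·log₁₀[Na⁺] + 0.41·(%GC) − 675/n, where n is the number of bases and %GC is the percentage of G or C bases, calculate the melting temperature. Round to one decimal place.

54.6°C

Length n = 36. Scanning the sequence gives C=12, A=6, G=10, T=8.
G+C = 22, so %GC = 22/36 × 100 = 61.111%
Salt term: 16.6 × (-2) = -33.2
GC term: 0.41 × 61.111 = 25.056; length term: −675/36 = −18.75
Tm = 81.5 + (-33.2) + 25.056 − 18.75 = 54.606 → 54.6°C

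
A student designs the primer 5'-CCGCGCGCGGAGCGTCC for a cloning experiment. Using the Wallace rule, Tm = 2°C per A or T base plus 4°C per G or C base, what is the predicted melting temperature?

Scanning the sequence gives T=1, C=8, A=1, G=7.
So N_AT = 2 and N_GC = 15.
Tm = 2×2 + 4×15 = 64°C

64°C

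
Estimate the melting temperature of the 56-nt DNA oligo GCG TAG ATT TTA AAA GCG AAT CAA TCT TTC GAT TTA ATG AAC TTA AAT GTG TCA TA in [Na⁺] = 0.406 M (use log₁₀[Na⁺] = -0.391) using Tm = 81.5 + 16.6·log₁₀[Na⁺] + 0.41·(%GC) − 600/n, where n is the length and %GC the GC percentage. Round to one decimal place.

Length n = 56. Counting bases: T=20, C=7, G=9, A=20
G+C = 16, so %GC = 16/56 × 100 = 28.571%
Salt term: 16.6 × (-0.391) = -6.491
GC term: 0.41 × 28.571 = 11.714; length term: −600/56 = −10.714
Tm = 81.5 + (-6.491) + 11.714 − 10.714 = 76.009 → 76.0°C

76.0°C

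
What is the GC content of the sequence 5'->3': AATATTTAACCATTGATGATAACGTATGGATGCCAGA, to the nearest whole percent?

Base counts: T=11, G=7, A=14, C=5
G+C = 7 + 5 = 12 out of 37 bases
%GC = 12/37 × 100 = 32.43% ≈ 32%

32%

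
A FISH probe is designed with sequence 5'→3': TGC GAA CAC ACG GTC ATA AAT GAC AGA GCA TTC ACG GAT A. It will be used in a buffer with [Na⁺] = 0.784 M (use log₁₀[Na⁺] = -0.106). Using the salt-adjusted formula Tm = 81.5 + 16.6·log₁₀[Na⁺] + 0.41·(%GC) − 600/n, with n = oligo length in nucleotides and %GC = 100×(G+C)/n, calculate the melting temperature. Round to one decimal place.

83.2°C

Length n = 40. Counting bases: G=9, C=9, A=15, T=7
G+C = 18, so %GC = 18/40 × 100 = 45%
Salt term: 16.6 × (-0.106) = -1.76
GC term: 0.41 × 45 = 18.45; length term: −600/40 = −15
Tm = 81.5 + (-1.76) + 18.45 − 15 = 83.19 → 83.2°C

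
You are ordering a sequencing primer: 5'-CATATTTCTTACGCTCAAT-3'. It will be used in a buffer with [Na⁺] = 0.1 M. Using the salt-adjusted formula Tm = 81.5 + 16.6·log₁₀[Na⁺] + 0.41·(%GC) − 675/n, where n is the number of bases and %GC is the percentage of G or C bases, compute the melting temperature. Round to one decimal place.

42.3°C

Length n = 19. Scanning the sequence gives T=8, C=5, A=5, G=1.
G+C = 6, so %GC = 6/19 × 100 = 31.579%
Salt term: 16.6 × (-1) = -16.6
GC term: 0.41 × 31.579 = 12.947; length term: −675/19 = −35.526
Tm = 81.5 + (-16.6) + 12.947 − 35.526 = 42.321 → 42.3°C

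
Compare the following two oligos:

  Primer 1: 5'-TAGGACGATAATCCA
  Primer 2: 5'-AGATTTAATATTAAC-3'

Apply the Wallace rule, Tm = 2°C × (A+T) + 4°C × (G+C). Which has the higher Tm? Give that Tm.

Primer 1, 42°C

Primer 1: A+T=9, G+C=6 → Tm = 2(9)+4(6) = 42°C
Primer 2: A+T=13, G+C=2 → Tm = 2(13)+4(2) = 34°C
42°C vs 34°C → primer 1 is higher.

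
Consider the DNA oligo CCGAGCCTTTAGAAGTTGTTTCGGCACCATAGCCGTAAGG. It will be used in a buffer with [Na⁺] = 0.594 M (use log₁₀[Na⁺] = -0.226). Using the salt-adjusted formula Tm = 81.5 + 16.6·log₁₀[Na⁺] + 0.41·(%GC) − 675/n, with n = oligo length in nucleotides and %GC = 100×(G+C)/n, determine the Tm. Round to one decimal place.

Length n = 40. Scanning the sequence gives T=10, C=10, A=9, G=11.
G+C = 21, so %GC = 21/40 × 100 = 52.5%
Salt term: 16.6 × (-0.226) = -3.752
GC term: 0.41 × 52.5 = 21.525; length term: −675/40 = −16.875
Tm = 81.5 + (-3.752) + 21.525 − 16.875 = 82.398 → 82.4°C

82.4°C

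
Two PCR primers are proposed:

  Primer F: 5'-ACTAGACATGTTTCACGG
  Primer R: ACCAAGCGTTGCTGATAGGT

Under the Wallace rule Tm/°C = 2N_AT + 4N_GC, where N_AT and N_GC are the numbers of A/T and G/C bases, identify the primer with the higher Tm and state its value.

Primer R, 60°C

Primer F: A+T=10, G+C=8 → Tm = 2(10)+4(8) = 52°C
Primer R: A+T=10, G+C=10 → Tm = 2(10)+4(10) = 60°C
52°C vs 60°C → primer R is higher.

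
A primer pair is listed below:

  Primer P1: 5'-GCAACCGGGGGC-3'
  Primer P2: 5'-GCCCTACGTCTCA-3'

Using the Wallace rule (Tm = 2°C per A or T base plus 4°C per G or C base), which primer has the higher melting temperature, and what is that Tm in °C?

Primer P1: A+T=2, G+C=10 → Tm = 2(2)+4(10) = 44°C
Primer P2: A+T=5, G+C=8 → Tm = 2(5)+4(8) = 42°C
44°C vs 42°C → primer P1 is higher.

Primer P1, 44°C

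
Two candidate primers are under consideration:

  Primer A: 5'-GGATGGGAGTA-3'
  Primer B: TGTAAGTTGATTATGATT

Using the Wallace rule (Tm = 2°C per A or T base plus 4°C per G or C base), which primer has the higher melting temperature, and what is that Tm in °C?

Primer B, 44°C

Primer A: A+T=5, G+C=6 → Tm = 2(5)+4(6) = 34°C
Primer B: A+T=14, G+C=4 → Tm = 2(14)+4(4) = 44°C
34°C vs 44°C → primer B is higher.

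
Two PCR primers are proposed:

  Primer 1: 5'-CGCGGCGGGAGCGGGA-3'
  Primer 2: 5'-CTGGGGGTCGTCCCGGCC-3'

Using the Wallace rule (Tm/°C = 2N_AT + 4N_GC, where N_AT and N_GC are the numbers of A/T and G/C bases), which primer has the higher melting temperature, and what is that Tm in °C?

Primer 1: A+T=2, G+C=14 → Tm = 2(2)+4(14) = 60°C
Primer 2: A+T=3, G+C=15 → Tm = 2(3)+4(15) = 66°C
60°C vs 66°C → primer 2 is higher.

Primer 2, 66°C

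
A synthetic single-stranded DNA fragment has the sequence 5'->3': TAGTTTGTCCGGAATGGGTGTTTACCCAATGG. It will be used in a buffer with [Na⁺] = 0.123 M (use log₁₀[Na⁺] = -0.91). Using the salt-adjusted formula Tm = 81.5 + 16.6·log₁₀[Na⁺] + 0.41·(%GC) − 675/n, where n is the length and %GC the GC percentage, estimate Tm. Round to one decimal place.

Length n = 32. Base counts: A=6, G=10, T=11, C=5
G+C = 15, so %GC = 15/32 × 100 = 46.875%
Salt term: 16.6 × (-0.91) = -15.106
GC term: 0.41 × 46.875 = 19.219; length term: −675/32 = −21.094
Tm = 81.5 + (-15.106) + 19.219 − 21.094 = 64.519 → 64.5°C

64.5°C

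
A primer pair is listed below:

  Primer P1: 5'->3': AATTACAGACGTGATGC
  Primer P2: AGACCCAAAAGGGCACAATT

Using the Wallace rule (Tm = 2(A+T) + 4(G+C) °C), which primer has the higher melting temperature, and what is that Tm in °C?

Primer P1: A+T=10, G+C=7 → Tm = 2(10)+4(7) = 48°C
Primer P2: A+T=11, G+C=9 → Tm = 2(11)+4(9) = 58°C
48°C vs 58°C → primer P2 is higher.

Primer P2, 58°C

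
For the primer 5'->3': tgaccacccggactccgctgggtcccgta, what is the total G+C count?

20

Scanning the sequence gives T=5, G=8, C=12, A=4.
Total G or C: 8 + 12 = 20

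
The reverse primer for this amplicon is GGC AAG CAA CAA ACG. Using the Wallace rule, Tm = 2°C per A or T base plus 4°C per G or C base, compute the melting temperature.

Scanning the sequence gives A=7, C=4, G=4, T=0.
A+T = 7, G+C = 8
Tm = 2×7 + 4×8 = 46°C

46°C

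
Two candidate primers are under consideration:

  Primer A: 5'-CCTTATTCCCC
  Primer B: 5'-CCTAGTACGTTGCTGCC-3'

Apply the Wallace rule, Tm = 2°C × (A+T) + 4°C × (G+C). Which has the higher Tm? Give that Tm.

Primer A: A+T=5, G+C=6 → Tm = 2(5)+4(6) = 34°C
Primer B: A+T=7, G+C=10 → Tm = 2(7)+4(10) = 54°C
34°C vs 54°C → primer B is higher.

Primer B, 54°C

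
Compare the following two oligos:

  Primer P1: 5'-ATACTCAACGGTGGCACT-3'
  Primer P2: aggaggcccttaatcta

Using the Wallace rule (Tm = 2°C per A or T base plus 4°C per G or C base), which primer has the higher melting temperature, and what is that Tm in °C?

Primer P1: A+T=9, G+C=9 → Tm = 2(9)+4(9) = 54°C
Primer P2: A+T=9, G+C=8 → Tm = 2(9)+4(8) = 50°C
54°C vs 50°C → primer P1 is higher.

Primer P1, 54°C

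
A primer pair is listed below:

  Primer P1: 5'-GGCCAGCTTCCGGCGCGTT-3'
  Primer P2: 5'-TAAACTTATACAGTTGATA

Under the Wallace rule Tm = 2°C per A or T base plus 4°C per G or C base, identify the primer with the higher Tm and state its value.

Primer P1: A+T=5, G+C=14 → Tm = 2(5)+4(14) = 66°C
Primer P2: A+T=15, G+C=4 → Tm = 2(15)+4(4) = 46°C
66°C vs 46°C → primer P1 is higher.

Primer P1, 66°C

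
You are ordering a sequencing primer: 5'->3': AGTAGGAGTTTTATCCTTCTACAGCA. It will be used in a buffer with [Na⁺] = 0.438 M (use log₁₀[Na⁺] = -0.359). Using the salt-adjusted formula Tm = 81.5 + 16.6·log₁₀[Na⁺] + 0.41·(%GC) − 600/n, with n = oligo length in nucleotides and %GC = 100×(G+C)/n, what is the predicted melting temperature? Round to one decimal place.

68.2°C

Length n = 26. C=5, G=5, T=9, A=7
G+C = 10, so %GC = 10/26 × 100 = 38.462%
Salt term: 16.6 × (-0.359) = -5.959
GC term: 0.41 × 38.462 = 15.769; length term: −600/26 = −23.077
Tm = 81.5 + (-5.959) + 15.769 − 23.077 = 68.233 → 68.2°C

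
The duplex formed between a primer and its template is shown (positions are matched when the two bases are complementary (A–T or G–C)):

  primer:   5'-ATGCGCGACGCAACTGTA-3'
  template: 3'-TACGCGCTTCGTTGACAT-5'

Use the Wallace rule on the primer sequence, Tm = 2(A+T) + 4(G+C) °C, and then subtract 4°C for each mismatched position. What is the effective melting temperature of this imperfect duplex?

Primer base counts: A=5, T=3, G=5, C=5 → A+T=8, G+C=10
Perfect-match Tm = 2(8) + 4(10) = 16 + 40 = 56°C
Mismatches (positions where the bases are not complementary): 1 (at position 9)
Effective Tm = 56 − 1×4 = 56 − 4 = 52°C

52°C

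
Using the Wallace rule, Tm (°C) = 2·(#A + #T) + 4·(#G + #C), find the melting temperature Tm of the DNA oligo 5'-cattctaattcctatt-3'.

40°C

Base counts: T=8, A=4, G=0, C=4
So N_AT = 12 and N_GC = 4.
Tm = 2(12) + 4(4) = 24 + 16 = 40°C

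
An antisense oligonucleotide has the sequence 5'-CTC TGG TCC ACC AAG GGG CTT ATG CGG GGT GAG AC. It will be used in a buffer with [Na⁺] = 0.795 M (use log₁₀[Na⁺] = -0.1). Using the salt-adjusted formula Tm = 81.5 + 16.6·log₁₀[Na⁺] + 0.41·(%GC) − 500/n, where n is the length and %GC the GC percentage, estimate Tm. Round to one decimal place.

Length n = 35. Scanning the sequence gives A=6, C=9, T=7, G=13.
G+C = 22, so %GC = 22/35 × 100 = 62.857%
Salt term: 16.6 × (-0.1) = -1.66
GC term: 0.41 × 62.857 = 25.771; length term: −500/35 = −14.286
Tm = 81.5 + (-1.66) + 25.771 − 14.286 = 91.325 → 91.3°C

91.3°C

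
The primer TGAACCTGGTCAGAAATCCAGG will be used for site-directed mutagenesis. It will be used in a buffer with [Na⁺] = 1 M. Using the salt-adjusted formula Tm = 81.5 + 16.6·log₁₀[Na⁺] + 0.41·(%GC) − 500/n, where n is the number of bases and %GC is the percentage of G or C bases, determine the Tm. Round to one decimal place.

Length n = 22. Scanning the sequence gives G=6, C=5, T=4, A=7.
G+C = 11, so %GC = 11/22 × 100 = 50%
Salt term: 16.6 × (0) = 0
GC term: 0.41 × 50 = 20.5; length term: −500/22 = −22.727
Tm = 81.5 + (0) + 20.5 − 22.727 = 79.273 → 79.3°C

79.3°C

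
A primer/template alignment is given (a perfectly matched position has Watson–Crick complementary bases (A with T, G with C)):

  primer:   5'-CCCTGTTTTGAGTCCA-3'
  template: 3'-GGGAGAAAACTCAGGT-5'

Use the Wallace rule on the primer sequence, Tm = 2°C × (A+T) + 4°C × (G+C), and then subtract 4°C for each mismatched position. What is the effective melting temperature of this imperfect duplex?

44°C

Primer base counts: A=2, T=6, G=3, C=5 → A+T=8, G+C=8
Perfect-match Tm = 2(8) + 4(8) = 16 + 32 = 48°C
Mismatches (positions where the bases are not complementary): 1 (at position 5)
Effective Tm = 48 − 1×4 = 48 − 4 = 44°C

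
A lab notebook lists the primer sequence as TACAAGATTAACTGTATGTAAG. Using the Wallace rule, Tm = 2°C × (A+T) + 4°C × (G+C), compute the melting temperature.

Base counts: A=9, C=2, G=4, T=7
AT pairs contribute 16, GC pairs contribute 6.
Tm = 4·6 + 2·16 = 24 + 32 = 56°C

56°C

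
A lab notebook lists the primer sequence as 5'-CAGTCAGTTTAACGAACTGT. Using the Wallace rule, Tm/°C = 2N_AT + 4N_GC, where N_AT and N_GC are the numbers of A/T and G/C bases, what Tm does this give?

56°C

A=6, C=4, G=4, T=6
AT pairs contribute 12, GC pairs contribute 8.
Tm = 4·8 + 2·12 = 32 + 24 = 56°C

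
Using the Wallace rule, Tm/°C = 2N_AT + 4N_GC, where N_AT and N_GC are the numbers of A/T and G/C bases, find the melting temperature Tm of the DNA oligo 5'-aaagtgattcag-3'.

Base counts: G=3, C=1, A=5, T=3
So N_AT = 8 and N_GC = 4.
Tm = 2×8 + 4×4 = 32°C

32°C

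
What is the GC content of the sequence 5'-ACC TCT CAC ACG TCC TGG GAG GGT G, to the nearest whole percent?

Base counts: G=8, A=4, T=5, C=8
G+C = 8 + 8 = 16 out of 25 bases
%GC = 16/25 × 100 = 64% ≈ 64%

64%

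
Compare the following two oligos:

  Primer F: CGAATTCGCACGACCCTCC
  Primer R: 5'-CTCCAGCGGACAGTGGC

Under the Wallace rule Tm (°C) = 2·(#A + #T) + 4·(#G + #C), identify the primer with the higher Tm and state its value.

Primer F, 62°C

Primer F: A+T=7, G+C=12 → Tm = 2(7)+4(12) = 62°C
Primer R: A+T=5, G+C=12 → Tm = 2(5)+4(12) = 58°C
62°C vs 58°C → primer F is higher.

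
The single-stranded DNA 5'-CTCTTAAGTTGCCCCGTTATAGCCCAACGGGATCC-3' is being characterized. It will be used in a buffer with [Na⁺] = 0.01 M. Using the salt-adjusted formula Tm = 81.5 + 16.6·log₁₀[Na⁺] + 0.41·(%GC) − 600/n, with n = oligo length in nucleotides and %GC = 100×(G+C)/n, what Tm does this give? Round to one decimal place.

Length n = 35. Base counts: G=7, T=9, C=12, A=7
G+C = 19, so %GC = 19/35 × 100 = 54.286%
Salt term: 16.6 × (-2) = -33.2
GC term: 0.41 × 54.286 = 22.257; length term: −600/35 = −17.143
Tm = 81.5 + (-33.2) + 22.257 − 17.143 = 53.414 → 53.4°C

53.4°C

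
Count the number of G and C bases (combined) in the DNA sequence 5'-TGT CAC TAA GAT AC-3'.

Scanning the sequence gives T=4, G=2, C=3, A=5.
Total G or C: 2 + 3 = 5

5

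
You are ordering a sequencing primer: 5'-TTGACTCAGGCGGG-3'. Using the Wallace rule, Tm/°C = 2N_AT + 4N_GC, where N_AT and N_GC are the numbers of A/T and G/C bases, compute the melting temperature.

Counting bases: G=6, A=2, T=3, C=3
So N_AT = 5 and N_GC = 9.
Tm = 2×5 + 4×9 = 46°C

46°C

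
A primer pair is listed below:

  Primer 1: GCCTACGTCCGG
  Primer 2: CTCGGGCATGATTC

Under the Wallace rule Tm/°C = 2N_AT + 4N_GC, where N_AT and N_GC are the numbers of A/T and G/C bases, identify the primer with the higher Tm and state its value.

Primer 2, 44°C

Primer 1: A+T=3, G+C=9 → Tm = 2(3)+4(9) = 42°C
Primer 2: A+T=6, G+C=8 → Tm = 2(6)+4(8) = 44°C
42°C vs 44°C → primer 2 is higher.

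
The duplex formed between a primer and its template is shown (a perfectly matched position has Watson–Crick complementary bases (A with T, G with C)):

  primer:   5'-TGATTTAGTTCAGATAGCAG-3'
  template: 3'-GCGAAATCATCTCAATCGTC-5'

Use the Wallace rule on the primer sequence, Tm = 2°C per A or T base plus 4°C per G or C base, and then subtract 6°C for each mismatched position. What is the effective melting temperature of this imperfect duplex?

Primer base counts: A=6, T=7, G=5, C=2 → A+T=13, G+C=7
Perfect-match Tm = 2(13) + 4(7) = 26 + 28 = 54°C
Mismatches (positions where the bases are not complementary): 5 (at positions 1, 3, 10, 11, 14)
Effective Tm = 54 − 5×6 = 54 − 30 = 24°C

24°C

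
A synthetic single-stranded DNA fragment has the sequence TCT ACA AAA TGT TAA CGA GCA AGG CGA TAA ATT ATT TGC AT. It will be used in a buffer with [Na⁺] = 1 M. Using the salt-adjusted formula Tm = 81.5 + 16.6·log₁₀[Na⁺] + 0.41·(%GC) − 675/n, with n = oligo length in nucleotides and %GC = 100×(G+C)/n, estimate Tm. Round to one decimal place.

78.0°C

Length n = 41. Scanning the sequence gives G=7, A=16, C=6, T=12.
G+C = 13, so %GC = 13/41 × 100 = 31.707%
Salt term: 16.6 × (0) = 0
GC term: 0.41 × 31.707 = 13; length term: −675/41 = −16.463
Tm = 81.5 + (0) + 13 − 16.463 = 78.037 → 78.0°C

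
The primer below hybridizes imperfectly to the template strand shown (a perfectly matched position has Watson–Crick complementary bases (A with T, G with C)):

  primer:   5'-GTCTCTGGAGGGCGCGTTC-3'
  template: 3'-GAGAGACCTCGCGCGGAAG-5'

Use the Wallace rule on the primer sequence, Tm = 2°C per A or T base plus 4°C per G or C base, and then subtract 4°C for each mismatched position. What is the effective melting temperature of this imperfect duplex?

Primer base counts: A=1, T=5, G=8, C=5 → A+T=6, G+C=13
Perfect-match Tm = 2(6) + 4(13) = 12 + 52 = 64°C
Mismatches (positions where the bases are not complementary): 3 (at positions 1, 11, 16)
Effective Tm = 64 − 3×4 = 64 − 12 = 52°C

52°C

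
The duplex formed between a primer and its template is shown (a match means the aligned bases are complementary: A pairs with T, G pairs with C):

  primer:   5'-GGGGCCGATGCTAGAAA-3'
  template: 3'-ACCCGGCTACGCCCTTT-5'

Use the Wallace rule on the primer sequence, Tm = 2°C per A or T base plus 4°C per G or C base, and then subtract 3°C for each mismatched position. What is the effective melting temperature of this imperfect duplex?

45°C

Primer base counts: A=5, T=2, G=7, C=3 → A+T=7, G+C=10
Perfect-match Tm = 2(7) + 4(10) = 14 + 40 = 54°C
Mismatches (positions where the bases are not complementary): 3 (at positions 1, 12, 13)
Effective Tm = 54 − 3×3 = 54 − 9 = 45°C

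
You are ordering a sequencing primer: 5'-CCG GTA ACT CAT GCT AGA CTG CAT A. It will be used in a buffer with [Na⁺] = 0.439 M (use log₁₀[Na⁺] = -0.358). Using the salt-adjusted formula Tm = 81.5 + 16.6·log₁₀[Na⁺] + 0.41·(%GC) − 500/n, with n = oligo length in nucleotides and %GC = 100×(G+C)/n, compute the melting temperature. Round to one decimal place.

Length n = 25. Scanning the sequence gives T=6, C=7, A=7, G=5.
G+C = 12, so %GC = 12/25 × 100 = 48%
Salt term: 16.6 × (-0.358) = -5.943
GC term: 0.41 × 48 = 19.68; length term: −500/25 = −20
Tm = 81.5 + (-5.943) + 19.68 − 20 = 75.237 → 75.2°C

75.2°C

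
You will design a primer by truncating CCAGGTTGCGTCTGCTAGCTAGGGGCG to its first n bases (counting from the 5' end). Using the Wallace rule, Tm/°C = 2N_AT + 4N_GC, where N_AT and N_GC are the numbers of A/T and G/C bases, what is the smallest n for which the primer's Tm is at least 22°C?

n = 7

First 6 bases: CCAGGT → Tm = 20°C (< 22°C)
First 7 bases: CCAGGTT → Tm = 22°C (≥ 22°C)
Each additional base adds 2°C (A/T) or 4°C (G/C), so Tm is non-decreasing in n; n = 7 is the first length to reach 22°C.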